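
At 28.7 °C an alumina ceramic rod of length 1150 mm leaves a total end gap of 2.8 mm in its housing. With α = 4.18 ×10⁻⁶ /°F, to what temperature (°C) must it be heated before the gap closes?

352 °C

α = 4.18×10⁻⁶/°F × 9/5 = 7.52×10⁻⁶/K.
α·L₀·ΔT = 2.8 mm ⇒ ΔT = 2.8 / (7.52×10⁻⁶ × 1150.0) = 323.6 K.
T = 28.7 + 323.6 = 352.3 °C.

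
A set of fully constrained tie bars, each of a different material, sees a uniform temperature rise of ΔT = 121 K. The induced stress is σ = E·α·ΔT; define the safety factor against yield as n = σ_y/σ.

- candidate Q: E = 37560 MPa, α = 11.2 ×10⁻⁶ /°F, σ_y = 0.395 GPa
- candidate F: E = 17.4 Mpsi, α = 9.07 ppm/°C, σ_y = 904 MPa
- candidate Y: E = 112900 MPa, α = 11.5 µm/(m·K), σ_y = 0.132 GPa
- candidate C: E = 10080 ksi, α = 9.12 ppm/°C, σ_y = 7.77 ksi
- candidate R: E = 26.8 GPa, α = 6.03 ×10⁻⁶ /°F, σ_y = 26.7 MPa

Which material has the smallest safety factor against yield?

Converting E to GPa, α to ×10⁻⁶/K, σ_y to MPa, then σ and n for each:
  candidate Q: E = 37.56, α = 20.2, σ_y = 395.0 → σ = 91.6 MPa, n = 4.31
  candidate F: E = 120.0, α = 9.07, σ_y = 904.0 → σ = 132 MPa, n = 6.87
  candidate Y: E = 112.9, α = 11.5, σ_y = 132.0 → σ = 157 MPa, n = 0.840
  candidate C: E = 69.50, α = 9.12, σ_y = 53.57 → σ = 76.7 MPa, n = 0.699
  candidate R: E = 26.80, α = 10.9, σ_y = 26.70 → σ = 35.2 MPa, n = 0.759
Smallest n: candidate C with n = 0.699.

candidate C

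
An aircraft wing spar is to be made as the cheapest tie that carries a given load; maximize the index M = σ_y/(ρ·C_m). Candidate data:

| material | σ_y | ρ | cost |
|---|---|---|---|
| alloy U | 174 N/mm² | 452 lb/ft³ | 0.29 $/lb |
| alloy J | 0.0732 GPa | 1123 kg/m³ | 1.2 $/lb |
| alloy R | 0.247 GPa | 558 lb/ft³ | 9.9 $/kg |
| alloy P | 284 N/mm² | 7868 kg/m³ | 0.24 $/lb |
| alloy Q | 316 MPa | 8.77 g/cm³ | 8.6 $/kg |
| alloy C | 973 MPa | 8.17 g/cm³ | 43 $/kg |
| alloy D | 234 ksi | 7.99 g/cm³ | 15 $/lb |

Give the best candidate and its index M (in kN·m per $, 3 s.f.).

Convert each candidate to consistent units, then evaluate M:
  alloy U: σ_y = 174.0 MPa, ρ = 7240 kg/m³, cost = 0.6393 $/kg
  alloy J: σ_y = 73.20 MPa, ρ = 1123 kg/m³, cost = 2.646 $/kg
  alloy R: σ_y = 247.0 MPa, ρ = 8938 kg/m³, cost = 9.900 $/kg
  alloy P: σ_y = 284.0 MPa, ρ = 7868 kg/m³, cost = 0.5291 $/kg
  alloy Q: σ_y = 316.0 MPa, ρ = 8770 kg/m³, cost = 8.600 $/kg
  alloy C: σ_y = 973.0 MPa, ρ = 8170 kg/m³, cost = 43.00 $/kg
  alloy D: σ_y = 1613 MPa, ρ = 7990 kg/m³, cost = 33.07 $/kg
  alloy P: M = 68.2 kN·m per $
  alloy U: M = 37.6 kN·m per $
  alloy J: M = 24.6 kN·m per $
  alloy D: M = 6.11 kN·m per $
  alloy Q: M = 4.19 kN·m per $
  alloy R: M = 2.79 kN·m per $
  alloy C: M = 2.77 kN·m per $
Highest index: alloy P.

alloy P, M = 68.2 kN·m per $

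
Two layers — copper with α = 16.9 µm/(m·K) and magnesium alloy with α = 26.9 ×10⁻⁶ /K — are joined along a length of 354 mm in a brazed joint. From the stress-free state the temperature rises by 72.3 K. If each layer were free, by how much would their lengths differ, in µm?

256 µm

Δα = |16.9 − 26.9|×10⁻⁶/K = 10.0×10⁻⁶/K.
ΔL_mismatch = Δα·L·ΔT = 10.0×10⁻⁶ × 354.0 mm × 72.3 K = 256 µm.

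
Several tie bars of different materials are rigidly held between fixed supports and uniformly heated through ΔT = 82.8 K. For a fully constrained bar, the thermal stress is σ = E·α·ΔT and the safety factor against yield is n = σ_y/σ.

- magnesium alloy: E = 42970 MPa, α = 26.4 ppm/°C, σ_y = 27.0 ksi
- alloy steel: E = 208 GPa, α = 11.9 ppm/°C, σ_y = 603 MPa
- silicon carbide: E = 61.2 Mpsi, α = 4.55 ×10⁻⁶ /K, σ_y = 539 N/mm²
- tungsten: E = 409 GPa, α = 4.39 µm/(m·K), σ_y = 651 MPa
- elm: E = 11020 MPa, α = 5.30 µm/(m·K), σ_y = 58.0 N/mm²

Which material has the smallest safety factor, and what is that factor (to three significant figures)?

magnesium alloy, n = 1.98

With everything in SI (GPa, ×10⁻⁶/K, MPa):
  magnesium alloy: E = 42.97, α = 26.4, σ_y = 186.2 → σ = 93.9 MPa, n = 1.98
  alloy steel: E = 208.0, α = 11.9, σ_y = 603.0 → σ = 205 MPa, n = 2.94
  silicon carbide: E = 422.0, α = 4.55, σ_y = 539.0 → σ = 159 MPa, n = 3.39
  tungsten: E = 409.0, α = 4.39, σ_y = 651.0 → σ = 149 MPa, n = 4.38
  elm: E = 11.02, α = 5.30, σ_y = 58.00 → σ = 4.84 MPa, n = 12.0
Magnesium alloy has the lowest safety factor, n = 1.98.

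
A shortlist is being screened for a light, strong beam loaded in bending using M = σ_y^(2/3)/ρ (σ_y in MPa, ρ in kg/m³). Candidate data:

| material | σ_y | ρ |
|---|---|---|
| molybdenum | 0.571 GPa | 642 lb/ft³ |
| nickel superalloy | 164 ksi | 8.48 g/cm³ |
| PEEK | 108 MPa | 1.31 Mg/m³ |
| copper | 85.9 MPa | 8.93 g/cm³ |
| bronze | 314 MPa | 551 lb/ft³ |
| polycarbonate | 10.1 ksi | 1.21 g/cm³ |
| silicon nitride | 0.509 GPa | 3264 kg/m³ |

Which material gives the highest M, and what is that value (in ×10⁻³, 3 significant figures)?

silicon nitride, M = 19.5×10⁻³

Convert each candidate to consistent units, then evaluate M:
  molybdenum: σ_y = 571.0 MPa, ρ = 10280 kg/m³
  nickel superalloy: σ_y = 1131 MPa, ρ = 8480 kg/m³
  PEEK: σ_y = 108.0 MPa, ρ = 1310 kg/m³
  copper: σ_y = 85.90 MPa, ρ = 8930 kg/m³
  bronze: σ_y = 314.0 MPa, ρ = 8826 kg/m³
  polycarbonate: σ_y = 69.64 MPa, ρ = 1210 kg/m³
  silicon nitride: σ_y = 509.0 MPa, ρ = 3264 kg/m³
  silicon nitride: M = 19.5×10⁻³
  PEEK: M = 17.3×10⁻³
  polycarbonate: M = 14.0×10⁻³
  nickel superalloy: M = 12.8×10⁻³
  molybdenum: M = 6.69×10⁻³
  bronze: M = 5.23×10⁻³
  copper: M = 2.18×10⁻³
The maximum is for silicon nitride.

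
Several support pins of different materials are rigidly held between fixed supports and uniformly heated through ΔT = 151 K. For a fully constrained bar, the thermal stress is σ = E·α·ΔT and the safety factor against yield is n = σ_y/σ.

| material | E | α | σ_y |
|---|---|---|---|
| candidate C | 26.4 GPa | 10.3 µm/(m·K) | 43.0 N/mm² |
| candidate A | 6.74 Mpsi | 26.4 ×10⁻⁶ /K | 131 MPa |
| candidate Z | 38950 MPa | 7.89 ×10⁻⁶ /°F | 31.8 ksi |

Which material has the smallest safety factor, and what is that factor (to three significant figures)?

In consistent units (E in GPa, α in ×10⁻⁶/K, σ_y in MPa):
  candidate C: E = 26.40, α = 10.3, σ_y = 43.00 → σ = 41.1 MPa, n = 1.05
  candidate A: E = 46.47, α = 26.4, σ_y = 131.0 → σ = 185 MPa, n = 0.707
  candidate Z: E = 38.95, α = 14.2, σ_y = 219.3 → σ = 83.5 MPa, n = 2.62
Candidate A has the lowest safety factor, n = 0.707.

candidate A, n = 0.707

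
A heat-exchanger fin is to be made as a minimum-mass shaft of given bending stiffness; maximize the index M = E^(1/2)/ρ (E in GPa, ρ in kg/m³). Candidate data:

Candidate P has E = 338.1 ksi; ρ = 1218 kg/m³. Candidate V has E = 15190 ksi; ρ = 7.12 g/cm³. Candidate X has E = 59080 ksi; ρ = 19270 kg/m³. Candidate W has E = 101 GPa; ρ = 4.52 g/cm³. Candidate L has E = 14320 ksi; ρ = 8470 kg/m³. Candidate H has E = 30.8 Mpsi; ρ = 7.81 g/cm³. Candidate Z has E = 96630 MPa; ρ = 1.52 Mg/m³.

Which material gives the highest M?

In SI units:
  candidate P: E = 2.331 GPa, ρ = 1218 kg/m³
  candidate V: E = 104.7 GPa, ρ = 7120 kg/m³
  candidate X: E = 407.3 GPa, ρ = 19270 kg/m³
  candidate W: E = 101.0 GPa, ρ = 4520 kg/m³
  candidate L: E = 98.73 GPa, ρ = 8470 kg/m³
  candidate H: E = 212.4 GPa, ρ = 7810 kg/m³
  candidate Z: E = 96.63 GPa, ρ = 1520 kg/m³
  candidate Z: M = 6.47×10⁻³
  candidate W: M = 2.22×10⁻³
  candidate H: M = 1.87×10⁻³
  candidate V: M = 1.44×10⁻³
  candidate P: M = 1.25×10⁻³
  candidate L: M = 1.17×10⁻³
  candidate X: M = 1.05×10⁻³
Candidate Z has the largest M.

candidate Z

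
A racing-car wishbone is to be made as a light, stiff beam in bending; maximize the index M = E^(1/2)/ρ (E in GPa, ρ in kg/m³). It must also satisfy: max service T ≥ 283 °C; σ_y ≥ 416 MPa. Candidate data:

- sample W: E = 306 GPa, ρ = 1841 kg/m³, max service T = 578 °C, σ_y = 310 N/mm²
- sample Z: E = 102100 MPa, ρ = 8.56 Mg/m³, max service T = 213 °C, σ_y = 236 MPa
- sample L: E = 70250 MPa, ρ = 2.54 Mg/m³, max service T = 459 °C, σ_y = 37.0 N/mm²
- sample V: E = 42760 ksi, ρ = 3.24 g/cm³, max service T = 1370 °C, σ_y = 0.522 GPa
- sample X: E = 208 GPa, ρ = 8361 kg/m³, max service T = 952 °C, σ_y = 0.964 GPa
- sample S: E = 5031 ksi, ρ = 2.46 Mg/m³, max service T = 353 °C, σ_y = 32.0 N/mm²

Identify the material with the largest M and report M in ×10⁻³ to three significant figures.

sample V, M = 5.30×10⁻³

Screen on constraints: max service T ≥ 283 °C; σ_y ≥ 416 MPa. Survivors: sample V, sample X.
In SI units:
  sample V: E = 294.8 GPa, ρ = 3240 kg/m³
  sample X: E = 208.0 GPa, ρ = 8361 kg/m³
  sample V: M = 5.30×10⁻³
  sample X: M = 1.72×10⁻³
The maximum is for sample V.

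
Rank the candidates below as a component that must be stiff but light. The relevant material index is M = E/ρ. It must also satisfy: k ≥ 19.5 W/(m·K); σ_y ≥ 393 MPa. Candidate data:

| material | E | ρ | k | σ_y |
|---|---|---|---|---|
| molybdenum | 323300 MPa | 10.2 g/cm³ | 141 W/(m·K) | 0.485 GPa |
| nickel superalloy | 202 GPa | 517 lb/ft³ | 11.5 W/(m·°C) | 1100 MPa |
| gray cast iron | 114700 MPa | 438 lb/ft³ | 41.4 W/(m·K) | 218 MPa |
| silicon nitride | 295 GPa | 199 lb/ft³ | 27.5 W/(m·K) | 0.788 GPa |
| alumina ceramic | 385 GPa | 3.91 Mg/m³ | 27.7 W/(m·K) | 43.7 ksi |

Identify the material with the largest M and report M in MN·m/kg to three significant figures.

Screen on constraints: k ≥ 19.5 W/(m·K); σ_y ≥ 393 MPa. Survivors: molybdenum, silicon nitride.
In SI units:
  molybdenum: E = 323.3 GPa, ρ = 10200 kg/m³
  silicon nitride: E = 295.0 GPa, ρ = 3188 kg/m³
  silicon nitride: M = 92.5 MN·m/kg
  molybdenum: M = 31.7 MN·m/kg
Silicon nitride ranks first.

silicon nitride, M = 92.5 MN·m/kg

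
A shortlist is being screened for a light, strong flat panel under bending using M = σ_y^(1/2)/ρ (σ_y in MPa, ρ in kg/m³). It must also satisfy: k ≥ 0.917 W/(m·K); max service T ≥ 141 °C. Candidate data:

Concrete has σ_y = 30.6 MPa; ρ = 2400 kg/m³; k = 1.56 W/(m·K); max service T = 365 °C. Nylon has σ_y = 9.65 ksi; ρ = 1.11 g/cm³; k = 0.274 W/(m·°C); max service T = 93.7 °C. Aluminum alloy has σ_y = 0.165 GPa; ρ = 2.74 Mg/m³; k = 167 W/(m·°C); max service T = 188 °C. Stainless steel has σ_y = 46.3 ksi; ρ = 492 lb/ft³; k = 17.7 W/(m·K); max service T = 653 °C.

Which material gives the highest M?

Screen on constraints: k ≥ 0.917 W/(m·K); max service T ≥ 141 °C. Survivors: concrete, aluminum alloy, stainless steel.
After converting to SI:
  concrete: σ_y = 30.60 MPa, ρ = 2400 kg/m³
  aluminum alloy: σ_y = 165.0 MPa, ρ = 2740 kg/m³
  stainless steel: σ_y = 319.2 MPa, ρ = 7881 kg/m³
  aluminum alloy: M = 4.69×10⁻³
  concrete: M = 2.30×10⁻³
  stainless steel: M = 2.27×10⁻³
The maximum is for aluminum alloy.

aluminum alloy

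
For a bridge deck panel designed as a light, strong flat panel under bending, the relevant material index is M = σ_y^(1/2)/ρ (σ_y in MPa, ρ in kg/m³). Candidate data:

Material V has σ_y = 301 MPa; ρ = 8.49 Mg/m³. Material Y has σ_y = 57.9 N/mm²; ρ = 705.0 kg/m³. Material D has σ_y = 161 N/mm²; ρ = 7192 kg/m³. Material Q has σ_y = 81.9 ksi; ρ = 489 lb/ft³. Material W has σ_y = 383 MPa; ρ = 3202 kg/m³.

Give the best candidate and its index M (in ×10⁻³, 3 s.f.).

material Y, M = 10.8×10⁻³

After converting to SI:
  material V: σ_y = 301.0 MPa, ρ = 8490 kg/m³
  material Y: σ_y = 57.90 MPa, ρ = 705.0 kg/m³
  material D: σ_y = 161.0 MPa, ρ = 7192 kg/m³
  material Q: σ_y = 564.7 MPa, ρ = 7833 kg/m³
  material W: σ_y = 383.0 MPa, ρ = 3202 kg/m³
  material Y: M = 10.8×10⁻³
  material W: M = 6.11×10⁻³
  material Q: M = 3.03×10⁻³
  material V: M = 2.04×10⁻³
  material D: M = 1.76×10⁻³
Material Y ranks first.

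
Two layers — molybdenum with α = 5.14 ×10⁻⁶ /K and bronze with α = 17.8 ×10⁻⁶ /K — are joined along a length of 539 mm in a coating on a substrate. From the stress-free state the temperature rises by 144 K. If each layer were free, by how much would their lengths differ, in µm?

Δα = |5.14 − 17.8|×10⁻⁶/K = 12.7×10⁻⁶/K.
ΔL_mismatch = Δα·L·ΔT = 12.7×10⁻⁶ × 539.0 mm × 144.0 K = 983 µm.

983 µm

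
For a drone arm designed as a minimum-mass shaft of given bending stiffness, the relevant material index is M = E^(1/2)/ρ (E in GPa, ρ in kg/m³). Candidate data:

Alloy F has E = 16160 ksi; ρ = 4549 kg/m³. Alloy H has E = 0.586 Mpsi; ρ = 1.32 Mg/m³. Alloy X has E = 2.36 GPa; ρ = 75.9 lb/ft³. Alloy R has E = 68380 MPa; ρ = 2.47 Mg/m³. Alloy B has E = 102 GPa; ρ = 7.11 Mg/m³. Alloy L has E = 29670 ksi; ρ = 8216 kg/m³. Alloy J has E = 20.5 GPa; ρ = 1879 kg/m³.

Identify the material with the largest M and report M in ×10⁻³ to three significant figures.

alloy R, M = 3.35×10⁻³

Putting every candidate on a common basis:
  alloy F: E = 111.4 GPa, ρ = 4549 kg/m³
  alloy H: E = 4.040 GPa, ρ = 1320 kg/m³
  alloy X: E = 2.360 GPa, ρ = 1216 kg/m³
  alloy R: E = 68.38 GPa, ρ = 2470 kg/m³
  alloy B: E = 102.0 GPa, ρ = 7110 kg/m³
  alloy L: E = 204.6 GPa, ρ = 8216 kg/m³
  alloy J: E = 20.50 GPa, ρ = 1879 kg/m³
  alloy R: M = 3.35×10⁻³
  alloy J: M = 2.41×10⁻³
  alloy F: M = 2.32×10⁻³
  alloy L: M = 1.74×10⁻³
  alloy H: M = 1.52×10⁻³
  alloy B: M = 1.42×10⁻³
  alloy X: M = 1.26×10⁻³
Highest index: alloy R.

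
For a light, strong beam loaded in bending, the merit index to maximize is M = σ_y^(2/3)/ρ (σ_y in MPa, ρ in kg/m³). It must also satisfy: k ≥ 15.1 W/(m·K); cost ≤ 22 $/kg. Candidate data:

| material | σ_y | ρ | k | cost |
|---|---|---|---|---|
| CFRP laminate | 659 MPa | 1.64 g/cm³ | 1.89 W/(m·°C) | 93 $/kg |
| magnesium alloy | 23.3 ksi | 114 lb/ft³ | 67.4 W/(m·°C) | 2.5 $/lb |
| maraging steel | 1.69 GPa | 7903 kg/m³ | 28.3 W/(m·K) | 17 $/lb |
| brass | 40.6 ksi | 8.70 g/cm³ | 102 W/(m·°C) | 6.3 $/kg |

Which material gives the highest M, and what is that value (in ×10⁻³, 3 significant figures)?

Screen on constraints: k ≥ 15.1 W/(m·K); cost ≤ 22 $/kg. Survivors: magnesium alloy, brass.
In SI units:
  magnesium alloy: σ_y = 160.6 MPa, ρ = 1826 kg/m³
  brass: σ_y = 279.9 MPa, ρ = 8700 kg/m³
  magnesium alloy: M = 16.2×10⁻³
  brass: M = 4.92×10⁻³
Magnesium alloy has the largest M.

magnesium alloy, M = 16.2×10⁻³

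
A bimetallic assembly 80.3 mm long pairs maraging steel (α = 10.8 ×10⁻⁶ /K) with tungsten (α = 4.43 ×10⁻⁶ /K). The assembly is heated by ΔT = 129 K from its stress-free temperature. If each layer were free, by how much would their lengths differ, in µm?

Δα = |10.8 − 4.43|×10⁻⁶/K = 6.37×10⁻⁶/K.
ΔL_mismatch = Δα·L·ΔT = 6.37×10⁻⁶ × 80.3 mm × 129.0 K = 66.0 µm.

66.0 µm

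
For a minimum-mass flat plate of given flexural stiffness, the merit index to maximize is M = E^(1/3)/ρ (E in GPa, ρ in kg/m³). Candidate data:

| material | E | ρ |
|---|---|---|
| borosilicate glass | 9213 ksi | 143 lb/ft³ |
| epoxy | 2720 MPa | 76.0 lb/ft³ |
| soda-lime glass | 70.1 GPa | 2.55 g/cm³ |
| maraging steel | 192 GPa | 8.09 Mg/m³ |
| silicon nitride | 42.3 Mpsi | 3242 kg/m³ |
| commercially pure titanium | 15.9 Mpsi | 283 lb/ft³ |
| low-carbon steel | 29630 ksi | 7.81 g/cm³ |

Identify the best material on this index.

silicon nitride

In SI units:
  borosilicate glass: E = 63.52 GPa, ρ = 2291 kg/m³
  epoxy: E = 2.720 GPa, ρ = 1217 kg/m³
  soda-lime glass: E = 70.10 GPa, ρ = 2550 kg/m³
  maraging steel: E = 192.0 GPa, ρ = 8090 kg/m³
  silicon nitride: E = 291.6 GPa, ρ = 3242 kg/m³
  commercially pure titanium: E = 109.6 GPa, ρ = 4533 kg/m³
  low-carbon steel: E = 204.3 GPa, ρ = 7810 kg/m³
  silicon nitride: M = 2.05×10⁻³
  borosilicate glass: M = 1.74×10⁻³
  soda-lime glass: M = 1.62×10⁻³
  epoxy: M = 1.15×10⁻³
  commercially pure titanium: M = 1.06×10⁻³
  low-carbon steel: M = 0.754×10⁻³
  maraging steel: M = 0.713×10⁻³
Highest index: silicon nitride.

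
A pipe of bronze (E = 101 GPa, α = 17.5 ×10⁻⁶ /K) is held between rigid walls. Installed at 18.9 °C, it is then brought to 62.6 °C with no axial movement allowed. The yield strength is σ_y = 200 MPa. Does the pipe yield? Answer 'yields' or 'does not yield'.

ΔT = 43.70 K. Constrained thermal stress σ = E·α·ΔT = 101.0×10³ MPa × 17.5×10⁻⁶ × 43.70 = 77.2 MPa (compressive).
Compare to σ_y = 200 MPa: σ < σ_y, so it does not yield.

does not yield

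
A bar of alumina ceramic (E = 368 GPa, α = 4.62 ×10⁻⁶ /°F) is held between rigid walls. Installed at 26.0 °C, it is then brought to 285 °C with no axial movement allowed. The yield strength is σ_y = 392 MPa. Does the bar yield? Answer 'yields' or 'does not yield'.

α = 4.62×10⁻⁶/°F × 9/5 = 8.32×10⁻⁶/K.
ΔT = 259.0 K. Constrained thermal stress σ = E·α·ΔT = 368.0×10³ MPa × 8.32×10⁻⁶ × 259.0 = 793 MPa (compressive).
Compare to σ_y = 392 MPa: σ ≥ σ_y, so it yields.

yields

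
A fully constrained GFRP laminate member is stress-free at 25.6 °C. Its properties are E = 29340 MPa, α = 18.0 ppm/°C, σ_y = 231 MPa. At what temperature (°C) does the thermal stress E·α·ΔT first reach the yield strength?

463 °C

E = 29340 MPa = 29.34 GPa.
E·α·ΔT = 231.0 MPa ⇒ ΔT = 231.0 / (29.34×10³ × 18.0×10⁻⁶) = 437.4 K.
T = 25.6 + 437.4 = 463.0 °C.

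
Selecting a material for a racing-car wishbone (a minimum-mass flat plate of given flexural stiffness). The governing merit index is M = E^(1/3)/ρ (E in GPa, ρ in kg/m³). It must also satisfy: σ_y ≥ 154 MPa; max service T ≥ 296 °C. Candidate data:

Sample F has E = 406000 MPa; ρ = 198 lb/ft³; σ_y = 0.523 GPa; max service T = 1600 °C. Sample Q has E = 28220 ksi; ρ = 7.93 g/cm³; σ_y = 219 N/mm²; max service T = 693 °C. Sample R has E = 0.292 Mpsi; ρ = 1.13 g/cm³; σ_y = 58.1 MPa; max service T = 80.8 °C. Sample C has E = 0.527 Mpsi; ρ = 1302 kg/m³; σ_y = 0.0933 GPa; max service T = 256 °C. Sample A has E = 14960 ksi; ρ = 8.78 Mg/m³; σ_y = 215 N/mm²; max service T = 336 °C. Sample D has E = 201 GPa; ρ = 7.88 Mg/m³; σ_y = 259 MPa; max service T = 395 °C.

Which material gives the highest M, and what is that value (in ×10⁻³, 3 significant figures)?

sample F, M = 2.33×10⁻³

Screen on constraints: σ_y ≥ 154 MPa; max service T ≥ 296 °C. Survivors: sample F, sample Q, sample A, sample D.
Convert each candidate to consistent units, then evaluate M:
  sample F: E = 406.0 GPa, ρ = 3172 kg/m³
  sample Q: E = 194.6 GPa, ρ = 7930 kg/m³
  sample A: E = 103.1 GPa, ρ = 8780 kg/m³
  sample D: E = 201.0 GPa, ρ = 7880 kg/m³
  sample F: M = 2.33×10⁻³
  sample D: M = 0.743×10⁻³
  sample Q: M = 0.731×10⁻³
  sample A: M = 0.534×10⁻³
Sample F has the largest M.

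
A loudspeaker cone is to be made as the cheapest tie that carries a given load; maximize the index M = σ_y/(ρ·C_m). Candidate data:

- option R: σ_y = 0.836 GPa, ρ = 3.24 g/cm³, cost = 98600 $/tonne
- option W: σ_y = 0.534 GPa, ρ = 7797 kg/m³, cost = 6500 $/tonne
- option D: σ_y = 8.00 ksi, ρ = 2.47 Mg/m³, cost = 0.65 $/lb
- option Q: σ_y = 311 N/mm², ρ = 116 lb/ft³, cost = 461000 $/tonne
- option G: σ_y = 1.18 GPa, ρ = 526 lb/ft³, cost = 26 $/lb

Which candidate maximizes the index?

Normalizing units and computing the index:
  option R: σ_y = 836.0 MPa, ρ = 3240 kg/m³, cost = 98.60 $/kg
  option W: σ_y = 534.0 MPa, ρ = 7797 kg/m³, cost = 6.500 $/kg
  option D: σ_y = 55.16 MPa, ρ = 2470 kg/m³, cost = 1.433 $/kg
  option Q: σ_y = 311.0 MPa, ρ = 1858 kg/m³, cost = 461.0 $/kg
  option G: σ_y = 1180 MPa, ρ = 8426 kg/m³, cost = 57.32 $/kg
  option D: M = 15.6 kN·m per $
  option W: M = 10.5 kN·m per $
  option R: M = 2.62 kN·m per $
  option G: M = 2.44 kN·m per $
  option Q: M = 0.363 kN·m per $
Option D has the largest M.

option D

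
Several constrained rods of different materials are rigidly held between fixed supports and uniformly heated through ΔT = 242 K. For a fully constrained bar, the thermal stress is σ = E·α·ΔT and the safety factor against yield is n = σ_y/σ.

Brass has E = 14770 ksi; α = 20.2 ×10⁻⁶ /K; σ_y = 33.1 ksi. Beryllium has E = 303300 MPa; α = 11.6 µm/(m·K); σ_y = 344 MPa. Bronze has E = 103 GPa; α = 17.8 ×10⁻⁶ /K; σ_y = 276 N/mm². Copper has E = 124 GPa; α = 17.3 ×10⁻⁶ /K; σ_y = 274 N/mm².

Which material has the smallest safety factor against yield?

With everything in SI (GPa, ×10⁻⁶/K, MPa):
  brass: E = 101.8, α = 20.2, σ_y = 228.2 → σ = 498 MPa, n = 0.458
  beryllium: E = 303.3, α = 11.6, σ_y = 344.0 → σ = 851 MPa, n = 0.404
  bronze: E = 103.0, α = 17.8, σ_y = 276.0 → σ = 444 MPa, n = 0.622
  copper: E = 124.0, α = 17.3, σ_y = 274.0 → σ = 519 MPa, n = 0.528
Beryllium has the lowest safety factor, n = 0.404.

beryllium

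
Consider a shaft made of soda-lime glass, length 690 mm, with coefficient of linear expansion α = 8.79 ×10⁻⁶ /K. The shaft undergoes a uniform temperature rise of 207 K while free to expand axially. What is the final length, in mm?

ΔL = α·L₀·ΔT = 8.79×10⁻⁶ × 690 mm × 207.0 K = 1.26 mm.
L = L₀ + ΔL = 690 + 1.26 = 691.26 mm.

691.26 mm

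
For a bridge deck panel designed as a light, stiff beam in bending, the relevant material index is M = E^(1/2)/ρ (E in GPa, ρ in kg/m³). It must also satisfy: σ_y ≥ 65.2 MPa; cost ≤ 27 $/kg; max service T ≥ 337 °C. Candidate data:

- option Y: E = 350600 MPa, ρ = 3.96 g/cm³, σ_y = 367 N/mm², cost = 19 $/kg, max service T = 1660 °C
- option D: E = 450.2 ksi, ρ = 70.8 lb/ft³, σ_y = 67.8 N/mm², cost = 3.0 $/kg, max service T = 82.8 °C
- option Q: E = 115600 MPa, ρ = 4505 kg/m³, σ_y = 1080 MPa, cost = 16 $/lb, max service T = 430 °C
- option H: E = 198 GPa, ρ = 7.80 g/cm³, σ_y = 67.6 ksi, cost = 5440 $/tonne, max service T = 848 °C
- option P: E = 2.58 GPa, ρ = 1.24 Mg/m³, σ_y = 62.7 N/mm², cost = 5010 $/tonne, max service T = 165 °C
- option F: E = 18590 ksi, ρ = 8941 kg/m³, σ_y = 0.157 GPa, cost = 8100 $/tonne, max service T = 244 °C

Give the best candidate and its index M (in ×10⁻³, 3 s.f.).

Screen on constraints: σ_y ≥ 65.2 MPa; cost ≤ 27 $/kg; max service T ≥ 337 °C. Survivors: option Y, option H.
After converting to SI:
  option Y: E = 350.6 GPa, ρ = 3960 kg/m³
  option H: E = 198.0 GPa, ρ = 7800 kg/m³
  option Y: M = 4.73×10⁻³
  option H: M = 1.80×10⁻³
The maximum is for option Y.

option Y, M = 4.73×10⁻³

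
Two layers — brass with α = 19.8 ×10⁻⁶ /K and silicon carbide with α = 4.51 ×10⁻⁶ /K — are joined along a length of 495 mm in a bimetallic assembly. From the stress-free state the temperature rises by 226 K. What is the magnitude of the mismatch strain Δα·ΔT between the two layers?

3.46×10⁻³

Δα = |19.8 − 4.51|×10⁻⁶/K = 15.3×10⁻⁶/K.
Mismatch strain = Δα·ΔT = 15.3×10⁻⁶ × 226.0 = 3.46×10⁻³.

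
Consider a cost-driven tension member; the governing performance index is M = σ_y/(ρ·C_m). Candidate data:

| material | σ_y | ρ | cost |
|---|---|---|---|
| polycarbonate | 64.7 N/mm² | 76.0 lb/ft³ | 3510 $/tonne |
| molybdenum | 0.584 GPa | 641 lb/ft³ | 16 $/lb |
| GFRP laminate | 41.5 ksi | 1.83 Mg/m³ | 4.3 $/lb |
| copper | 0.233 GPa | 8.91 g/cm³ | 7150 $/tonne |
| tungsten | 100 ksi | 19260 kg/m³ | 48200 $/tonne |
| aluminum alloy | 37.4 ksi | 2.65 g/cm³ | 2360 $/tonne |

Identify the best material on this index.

In SI units:
  polycarbonate: σ_y = 64.70 MPa, ρ = 1217 kg/m³, cost = 3.510 $/kg
  molybdenum: σ_y = 584.0 MPa, ρ = 10270 kg/m³, cost = 35.27 $/kg
  GFRP laminate: σ_y = 286.1 MPa, ρ = 1830 kg/m³, cost = 9.480 $/kg
  copper: σ_y = 233.0 MPa, ρ = 8910 kg/m³, cost = 7.150 $/kg
  tungsten: σ_y = 689.5 MPa, ρ = 19260 kg/m³, cost = 48.20 $/kg
  aluminum alloy: σ_y = 257.9 MPa, ρ = 2650 kg/m³, cost = 2.360 $/kg
  aluminum alloy: M = 41.2 kN·m per $
  GFRP laminate: M = 16.5 kN·m per $
  polycarbonate: M = 15.1 kN·m per $
  copper: M = 3.66 kN·m per $
  molybdenum: M = 1.61 kN·m per $
  tungsten: M = 0.743 kN·m per $
Aluminum alloy has the largest M.

aluminum alloy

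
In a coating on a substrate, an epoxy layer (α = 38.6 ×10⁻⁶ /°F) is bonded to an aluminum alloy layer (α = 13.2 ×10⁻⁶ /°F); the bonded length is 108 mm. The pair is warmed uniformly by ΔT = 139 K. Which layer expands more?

epoxy: α = 38.6×10⁻⁶/°F × 9/5 = 69.5×10⁻⁶/K.
aluminum alloy: α = 13.2×10⁻⁶/°F × 9/5 = 23.8×10⁻⁶/K.
α(epoxy) = 69.5×10⁻⁶/K vs α(aluminum alloy) = 23.8×10⁻⁶/K.
Higher α expands more for the same ΔT: epoxy.

epoxy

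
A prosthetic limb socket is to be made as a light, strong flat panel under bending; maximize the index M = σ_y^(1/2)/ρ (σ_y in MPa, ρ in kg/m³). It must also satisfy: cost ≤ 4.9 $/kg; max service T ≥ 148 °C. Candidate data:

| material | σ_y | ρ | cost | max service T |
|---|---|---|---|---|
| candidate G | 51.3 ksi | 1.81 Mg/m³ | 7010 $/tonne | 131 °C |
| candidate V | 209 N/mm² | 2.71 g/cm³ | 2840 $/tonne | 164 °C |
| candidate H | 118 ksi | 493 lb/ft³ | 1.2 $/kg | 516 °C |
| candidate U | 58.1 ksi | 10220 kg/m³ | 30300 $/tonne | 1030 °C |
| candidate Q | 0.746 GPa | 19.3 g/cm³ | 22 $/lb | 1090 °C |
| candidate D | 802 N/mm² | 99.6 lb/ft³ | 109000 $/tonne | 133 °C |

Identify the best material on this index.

Screen on constraints: cost ≤ 4.9 $/kg; max service T ≥ 148 °C. Survivors: candidate V, candidate H.
Putting every candidate on a common basis:
  candidate V: σ_y = 209.0 MPa, ρ = 2710 kg/m³
  candidate H: σ_y = 813.6 MPa, ρ = 7897 kg/m³
  candidate V: M = 5.33×10⁻³
  candidate H: M = 3.61×10⁻³
Highest index: candidate V.

candidate V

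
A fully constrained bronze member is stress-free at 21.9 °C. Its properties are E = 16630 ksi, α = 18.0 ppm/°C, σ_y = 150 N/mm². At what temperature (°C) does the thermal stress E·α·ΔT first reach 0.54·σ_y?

E = 16630 ksi = 114.7 GPa.
σ_y = 150 N/mm² = 150.0 MPa.
E·α·ΔT = 81.00 MPa ⇒ ΔT = 81.00 / (114.7×10³ × 18.0×10⁻⁶) = 39.25 K.
T = 21.9 + 39.25 = 61.15 °C.

61.1 °C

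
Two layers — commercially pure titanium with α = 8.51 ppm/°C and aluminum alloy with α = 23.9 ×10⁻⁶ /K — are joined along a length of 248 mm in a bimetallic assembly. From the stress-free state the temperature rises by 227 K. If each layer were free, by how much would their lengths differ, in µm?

Δα = |8.51 − 23.9|×10⁻⁶/K = 15.4×10⁻⁶/K.
ΔL_mismatch = Δα·L·ΔT = 15.4×10⁻⁶ × 248.0 mm × 227.0 K = 866 µm.

866 µm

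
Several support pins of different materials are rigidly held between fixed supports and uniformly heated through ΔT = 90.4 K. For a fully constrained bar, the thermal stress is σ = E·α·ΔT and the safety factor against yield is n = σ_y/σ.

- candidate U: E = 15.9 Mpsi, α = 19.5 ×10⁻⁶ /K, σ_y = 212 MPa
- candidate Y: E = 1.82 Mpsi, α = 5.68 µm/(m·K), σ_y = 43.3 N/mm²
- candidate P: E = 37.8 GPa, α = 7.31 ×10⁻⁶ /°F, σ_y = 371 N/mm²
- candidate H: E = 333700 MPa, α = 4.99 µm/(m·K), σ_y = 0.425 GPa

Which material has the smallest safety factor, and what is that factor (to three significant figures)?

candidate U, n = 1.10

Per material, after unit conversion:
  candidate U: E = 109.6, α = 19.5, σ_y = 212.0 → σ = 193 MPa, n = 1.10
  candidate Y: E = 12.55, α = 5.68, σ_y = 43.30 → σ = 6.44 MPa, n = 6.72
  candidate P: E = 37.80, α = 13.2, σ_y = 371.0 → σ = 45.0 MPa, n = 8.25
  candidate H: E = 333.7, α = 4.99, σ_y = 425.0 → σ = 151 MPa, n = 2.82
Candidate U has the lowest safety factor, n = 1.10.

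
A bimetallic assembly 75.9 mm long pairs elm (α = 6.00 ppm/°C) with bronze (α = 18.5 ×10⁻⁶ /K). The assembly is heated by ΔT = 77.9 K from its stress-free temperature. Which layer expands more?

bronze

α(elm) = 6.00×10⁻⁶/K vs α(bronze) = 18.5×10⁻⁶/K.
Higher α expands more for the same ΔT: bronze.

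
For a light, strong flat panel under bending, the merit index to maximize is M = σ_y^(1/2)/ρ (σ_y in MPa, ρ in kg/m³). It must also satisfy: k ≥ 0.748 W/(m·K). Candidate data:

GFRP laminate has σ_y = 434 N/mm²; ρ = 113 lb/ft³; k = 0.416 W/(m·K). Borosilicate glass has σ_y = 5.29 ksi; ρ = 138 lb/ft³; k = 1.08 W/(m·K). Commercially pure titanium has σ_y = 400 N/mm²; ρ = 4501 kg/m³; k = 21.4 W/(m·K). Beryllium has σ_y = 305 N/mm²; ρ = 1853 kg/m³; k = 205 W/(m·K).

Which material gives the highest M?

beryllium

Screen on constraints: k ≥ 0.748 W/(m·K). Survivors: borosilicate glass, commercially pure titanium, beryllium.
Putting every candidate on a common basis:
  borosilicate glass: σ_y = 36.47 MPa, ρ = 2211 kg/m³
  commercially pure titanium: σ_y = 400.0 MPa, ρ = 4501 kg/m³
  beryllium: σ_y = 305.0 MPa, ρ = 1853 kg/m³
  beryllium: M = 9.42×10⁻³
  commercially pure titanium: M = 4.44×10⁻³
  borosilicate glass: M = 2.73×10⁻³
Beryllium ranks first.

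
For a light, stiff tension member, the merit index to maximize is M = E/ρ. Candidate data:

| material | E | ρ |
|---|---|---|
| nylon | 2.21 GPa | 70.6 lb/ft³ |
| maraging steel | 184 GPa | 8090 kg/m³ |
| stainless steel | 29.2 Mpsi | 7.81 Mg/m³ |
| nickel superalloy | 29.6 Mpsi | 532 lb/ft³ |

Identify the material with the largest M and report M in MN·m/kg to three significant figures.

Putting every candidate on a common basis:
  nylon: E = 2.210 GPa, ρ = 1131 kg/m³
  maraging steel: E = 184.0 GPa, ρ = 8090 kg/m³
  stainless steel: E = 201.3 GPa, ρ = 7810 kg/m³
  nickel superalloy: E = 204.1 GPa, ρ = 8522 kg/m³
  stainless steel: M = 25.8 MN·m/kg
  nickel superalloy: M = 23.9 MN·m/kg
  maraging steel: M = 22.7 MN·m/kg
  nylon: M = 1.95 MN·m/kg
Stainless steel ranks first.

stainless steel, M = 25.8 MN·m/kg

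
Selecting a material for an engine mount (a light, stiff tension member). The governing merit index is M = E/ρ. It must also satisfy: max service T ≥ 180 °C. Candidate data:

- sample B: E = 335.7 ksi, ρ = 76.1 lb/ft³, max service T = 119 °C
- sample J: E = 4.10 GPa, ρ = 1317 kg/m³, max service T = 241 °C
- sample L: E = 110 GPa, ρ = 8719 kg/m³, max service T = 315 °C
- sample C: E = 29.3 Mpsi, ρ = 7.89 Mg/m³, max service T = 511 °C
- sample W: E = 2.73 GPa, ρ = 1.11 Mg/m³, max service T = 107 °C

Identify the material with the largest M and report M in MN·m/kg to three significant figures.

sample C, M = 25.6 MN·m/kg

Screen on constraints: max service T ≥ 180 °C. Survivors: sample J, sample L, sample C.
After converting to SI:
  sample J: E = 4.100 GPa, ρ = 1317 kg/m³
  sample L: E = 110.0 GPa, ρ = 8719 kg/m³
  sample C: E = 202.0 GPa, ρ = 7890 kg/m³
  sample C: M = 25.6 MN·m/kg
  sample L: M = 12.6 MN·m/kg
  sample J: M = 3.11 MN·m/kg
Highest index: sample C.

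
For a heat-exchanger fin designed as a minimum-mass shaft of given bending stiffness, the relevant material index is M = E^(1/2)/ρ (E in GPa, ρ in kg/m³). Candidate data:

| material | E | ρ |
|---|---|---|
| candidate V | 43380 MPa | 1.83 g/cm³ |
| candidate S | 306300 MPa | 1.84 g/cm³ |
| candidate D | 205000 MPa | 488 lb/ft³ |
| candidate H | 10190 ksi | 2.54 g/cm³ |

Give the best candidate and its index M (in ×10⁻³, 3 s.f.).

candidate S, M = 9.51×10⁻³

Normalizing units and computing the index:
  candidate V: E = 43.38 GPa, ρ = 1830 kg/m³
  candidate S: E = 306.3 GPa, ρ = 1840 kg/m³
  candidate D: E = 205.0 GPa, ρ = 7817 kg/m³
  candidate H: E = 70.26 GPa, ρ = 2540 kg/m³
  candidate S: M = 9.51×10⁻³
  candidate V: M = 3.60×10⁻³
  candidate H: M = 3.30×10⁻³
  candidate D: M = 1.83×10⁻³
Candidate S has the largest M.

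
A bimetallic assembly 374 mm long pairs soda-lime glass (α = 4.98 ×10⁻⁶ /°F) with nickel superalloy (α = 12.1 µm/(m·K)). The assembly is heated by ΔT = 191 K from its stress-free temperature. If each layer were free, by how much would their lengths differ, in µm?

soda-lime glass: α = 4.98×10⁻⁶/°F × 9/5 = 8.96×10⁻⁶/K.
Δα = |8.96 − 12.1|×10⁻⁶/K = 3.14×10⁻⁶/K.
ΔL_mismatch = Δα·L·ΔT = 3.14×10⁻⁶ × 374.0 mm × 191.0 K = 224 µm.

224 µm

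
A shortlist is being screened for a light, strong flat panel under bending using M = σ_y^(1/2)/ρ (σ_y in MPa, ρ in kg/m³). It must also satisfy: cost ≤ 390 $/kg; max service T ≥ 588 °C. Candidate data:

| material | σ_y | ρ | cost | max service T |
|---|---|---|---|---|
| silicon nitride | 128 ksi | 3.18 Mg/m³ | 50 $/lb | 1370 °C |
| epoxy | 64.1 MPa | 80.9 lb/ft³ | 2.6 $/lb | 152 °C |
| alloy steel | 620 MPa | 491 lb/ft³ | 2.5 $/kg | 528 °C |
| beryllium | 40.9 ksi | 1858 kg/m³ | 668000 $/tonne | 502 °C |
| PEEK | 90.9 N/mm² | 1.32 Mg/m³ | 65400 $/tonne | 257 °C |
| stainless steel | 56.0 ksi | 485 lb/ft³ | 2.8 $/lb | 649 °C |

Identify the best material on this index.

Screen on constraints: cost ≤ 390 $/kg; max service T ≥ 588 °C. Survivors: silicon nitride, stainless steel.
Normalizing units and computing the index:
  silicon nitride: σ_y = 882.5 MPa, ρ = 3180 kg/m³
  stainless steel: σ_y = 386.1 MPa, ρ = 7769 kg/m³
  silicon nitride: M = 9.34×10⁻³
  stainless steel: M = 2.53×10⁻³
Highest index: silicon nitride.

silicon nitride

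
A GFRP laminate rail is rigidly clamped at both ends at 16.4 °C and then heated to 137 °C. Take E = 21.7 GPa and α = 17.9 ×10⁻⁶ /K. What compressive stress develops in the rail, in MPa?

ΔT = 120.6 K. Constrained thermal stress σ = E·α·ΔT = 21.70×10³ MPa × 17.9×10⁻⁶ × 120.6 = 46.8 MPa (compressive).

46.8 MPa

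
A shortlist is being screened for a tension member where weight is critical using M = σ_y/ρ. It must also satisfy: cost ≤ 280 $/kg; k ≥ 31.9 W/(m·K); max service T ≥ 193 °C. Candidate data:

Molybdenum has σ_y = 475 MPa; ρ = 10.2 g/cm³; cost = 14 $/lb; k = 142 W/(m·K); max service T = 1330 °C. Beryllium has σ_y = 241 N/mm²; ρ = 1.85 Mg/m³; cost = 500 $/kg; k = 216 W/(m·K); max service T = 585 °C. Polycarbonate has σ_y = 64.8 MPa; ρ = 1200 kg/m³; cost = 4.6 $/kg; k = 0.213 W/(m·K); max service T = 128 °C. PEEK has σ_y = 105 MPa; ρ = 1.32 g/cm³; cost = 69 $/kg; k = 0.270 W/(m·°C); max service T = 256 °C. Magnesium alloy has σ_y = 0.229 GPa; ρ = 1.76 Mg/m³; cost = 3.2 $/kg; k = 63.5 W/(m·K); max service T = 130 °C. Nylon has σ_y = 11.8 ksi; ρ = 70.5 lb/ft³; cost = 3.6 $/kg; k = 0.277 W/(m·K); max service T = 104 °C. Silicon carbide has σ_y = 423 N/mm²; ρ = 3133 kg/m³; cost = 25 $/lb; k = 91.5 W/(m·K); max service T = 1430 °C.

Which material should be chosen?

Screen on constraints: cost ≤ 280 $/kg; k ≥ 31.9 W/(m·K); max service T ≥ 193 °C. Survivors: molybdenum, silicon carbide.
In SI units:
  molybdenum: σ_y = 475.0 MPa, ρ = 10200 kg/m³
  silicon carbide: σ_y = 423.0 MPa, ρ = 3133 kg/m³
  silicon carbide: M = 135 kN·m/kg
  molybdenum: M = 46.6 kN·m/kg
The maximum is for silicon carbide.

silicon carbide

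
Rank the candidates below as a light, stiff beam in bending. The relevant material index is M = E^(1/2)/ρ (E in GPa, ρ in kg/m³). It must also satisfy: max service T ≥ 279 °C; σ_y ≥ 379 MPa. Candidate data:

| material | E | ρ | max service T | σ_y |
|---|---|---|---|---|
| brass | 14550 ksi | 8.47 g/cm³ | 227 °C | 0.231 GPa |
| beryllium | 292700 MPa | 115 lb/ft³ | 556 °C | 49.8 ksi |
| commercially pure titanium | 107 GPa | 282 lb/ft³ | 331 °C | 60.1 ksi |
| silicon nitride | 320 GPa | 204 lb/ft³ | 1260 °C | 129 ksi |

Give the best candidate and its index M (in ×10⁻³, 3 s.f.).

Screen on constraints: max service T ≥ 279 °C; σ_y ≥ 379 MPa. Survivors: commercially pure titanium, silicon nitride.
After converting to SI:
  commercially pure titanium: E = 107.0 GPa, ρ = 4517 kg/m³
  silicon nitride: E = 320.0 GPa, ρ = 3268 kg/m³
  silicon nitride: M = 5.47×10⁻³
  commercially pure titanium: M = 2.29×10⁻³
Highest index: silicon nitride.

silicon nitride, M = 5.47×10⁻³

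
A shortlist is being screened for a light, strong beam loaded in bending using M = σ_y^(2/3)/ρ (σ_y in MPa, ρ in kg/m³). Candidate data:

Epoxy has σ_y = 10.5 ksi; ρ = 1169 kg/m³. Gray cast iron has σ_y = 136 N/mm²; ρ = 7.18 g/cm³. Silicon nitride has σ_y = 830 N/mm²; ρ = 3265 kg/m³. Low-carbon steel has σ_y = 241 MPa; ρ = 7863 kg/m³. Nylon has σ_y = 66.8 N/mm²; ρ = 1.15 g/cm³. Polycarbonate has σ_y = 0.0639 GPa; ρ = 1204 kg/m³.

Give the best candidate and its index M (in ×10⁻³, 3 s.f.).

Normalizing units and computing the index:
  epoxy: σ_y = 72.39 MPa, ρ = 1169 kg/m³
  gray cast iron: σ_y = 136.0 MPa, ρ = 7180 kg/m³
  silicon nitride: σ_y = 830.0 MPa, ρ = 3265 kg/m³
  low-carbon steel: σ_y = 241.0 MPa, ρ = 7863 kg/m³
  nylon: σ_y = 66.80 MPa, ρ = 1150 kg/m³
  polycarbonate: σ_y = 63.90 MPa, ρ = 1204 kg/m³
  silicon nitride: M = 27.1×10⁻³
  epoxy: M = 14.9×10⁻³
  nylon: M = 14.3×10⁻³
  polycarbonate: M = 13.3×10⁻³
  low-carbon steel: M = 4.93×10⁻³
  gray cast iron: M = 3.68×10⁻³
Silicon nitride ranks first.

silicon nitride, M = 27.1×10⁻³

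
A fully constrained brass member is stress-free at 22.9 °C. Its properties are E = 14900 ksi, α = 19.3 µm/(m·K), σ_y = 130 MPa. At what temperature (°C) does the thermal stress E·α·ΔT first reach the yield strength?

88.5 °C

E = 14900 ksi = 102.7 GPa.
E·α·ΔT = 130.0 MPa ⇒ ΔT = 130.0 / (102.7×10³ × 19.3×10⁻⁶) = 65.57 K.
T = 22.9 + 65.57 = 88.47 °C.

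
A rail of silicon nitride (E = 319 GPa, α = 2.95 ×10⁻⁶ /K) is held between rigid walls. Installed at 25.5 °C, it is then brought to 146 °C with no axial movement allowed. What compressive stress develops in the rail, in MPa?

113 MPa

ΔT = 120.5 K. Constrained thermal stress σ = E·α·ΔT = 319.0×10³ MPa × 2.95×10⁻⁶ × 120.5 = 113 MPa (compressive).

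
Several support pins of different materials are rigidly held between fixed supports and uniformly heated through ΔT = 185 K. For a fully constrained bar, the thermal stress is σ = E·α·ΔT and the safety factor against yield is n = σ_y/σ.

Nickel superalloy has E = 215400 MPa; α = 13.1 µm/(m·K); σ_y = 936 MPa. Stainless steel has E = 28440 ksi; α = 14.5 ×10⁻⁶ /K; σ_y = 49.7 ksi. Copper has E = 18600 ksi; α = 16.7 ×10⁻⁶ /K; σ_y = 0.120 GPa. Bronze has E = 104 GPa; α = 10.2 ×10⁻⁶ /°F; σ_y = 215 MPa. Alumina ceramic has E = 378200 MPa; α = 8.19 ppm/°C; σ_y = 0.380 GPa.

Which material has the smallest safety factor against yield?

copper

Converting E to GPa, α to ×10⁻⁶/K, σ_y to MPa, then σ and n for each:
  nickel superalloy: E = 215.4, α = 13.1, σ_y = 936.0 → σ = 522 MPa, n = 1.79
  stainless steel: E = 196.1, α = 14.5, σ_y = 342.7 → σ = 526 MPa, n = 0.651
  copper: E = 128.2, α = 16.7, σ_y = 120.0 → σ = 396 MPa, n = 0.303
  bronze: E = 104.0, α = 18.4, σ_y = 215.0 → σ = 353 MPa, n = 0.609
  alumina ceramic: E = 378.2, α = 8.19, σ_y = 380.0 → σ = 573 MPa, n = 0.663
Copper has the lowest safety factor, n = 0.303.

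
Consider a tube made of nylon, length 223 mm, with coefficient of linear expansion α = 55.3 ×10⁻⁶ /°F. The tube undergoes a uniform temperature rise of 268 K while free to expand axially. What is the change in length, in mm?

Convert α: 55.3×10⁻⁶/°F × (9/5) = 99.5×10⁻⁶/K.
ΔL = α·L₀·ΔT = 99.5×10⁻⁶ × 223 mm × 268.0 K = 5.95 mm.

5.95 mm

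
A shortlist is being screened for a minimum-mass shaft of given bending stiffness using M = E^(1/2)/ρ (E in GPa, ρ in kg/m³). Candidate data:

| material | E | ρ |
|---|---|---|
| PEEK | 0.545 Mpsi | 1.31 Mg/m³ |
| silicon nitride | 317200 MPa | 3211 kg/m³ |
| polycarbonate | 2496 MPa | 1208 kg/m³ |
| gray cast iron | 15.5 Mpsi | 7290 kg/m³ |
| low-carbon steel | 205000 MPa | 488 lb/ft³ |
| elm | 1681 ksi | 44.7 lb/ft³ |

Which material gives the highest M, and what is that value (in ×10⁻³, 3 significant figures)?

After converting to SI:
  PEEK: E = 3.758 GPa, ρ = 1310 kg/m³
  silicon nitride: E = 317.2 GPa, ρ = 3211 kg/m³
  polycarbonate: E = 2.496 GPa, ρ = 1208 kg/m³
  gray cast iron: E = 106.9 GPa, ρ = 7290 kg/m³
  low-carbon steel: E = 205.0 GPa, ρ = 7817 kg/m³
  elm: E = 11.59 GPa, ρ = 716.0 kg/m³
  silicon nitride: M = 5.55×10⁻³
  elm: M = 4.75×10⁻³
  low-carbon steel: M = 1.83×10⁻³
  PEEK: M = 1.48×10⁻³
  gray cast iron: M = 1.42×10⁻³
  polycarbonate: M = 1.31×10⁻³
Silicon nitride ranks first.

silicon nitride, M = 5.55×10⁻³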